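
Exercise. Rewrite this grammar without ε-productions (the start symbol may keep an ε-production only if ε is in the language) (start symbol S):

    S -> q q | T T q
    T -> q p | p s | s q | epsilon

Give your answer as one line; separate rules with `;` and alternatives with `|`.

Nullable nonterminals: {T}.
ε ∉ L(G), so no ε-production is kept.
Add the nullable-subset variants: S → T T q gives T T q | T q | q.

S -> q q | T T q | T q | q; T -> q p | p s | s q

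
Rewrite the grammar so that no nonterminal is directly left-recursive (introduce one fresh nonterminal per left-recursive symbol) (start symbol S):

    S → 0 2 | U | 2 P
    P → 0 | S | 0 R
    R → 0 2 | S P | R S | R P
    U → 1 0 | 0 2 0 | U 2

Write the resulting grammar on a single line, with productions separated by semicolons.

Directly left-recursive nonterminals: R, U.
For R: α = {S, P}, β = {0 2, S P}. Rewrite as R → β R' and R' → α R' | ε.
For U: α = {2}, β = {1 0, 0 2 0}. Rewrite as U → β U' and U' → α U' | ε.

S → 0 2 | U | 2 P; P → 0 | S | 0 R; R → 0 2 R' | S P R'; U → 1 0 U' | 0 2 0 U'; R' → S R' | P R' | ε; U' → 2 U' | ε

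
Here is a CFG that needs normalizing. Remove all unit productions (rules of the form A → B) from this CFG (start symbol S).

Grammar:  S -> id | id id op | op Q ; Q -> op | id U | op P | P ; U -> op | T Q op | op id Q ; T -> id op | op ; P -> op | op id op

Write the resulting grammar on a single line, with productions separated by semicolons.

S -> id | id id op | op Q; Q -> op | op id op | id U | op P; U -> op | T Q op | op id Q; T -> id op | op; P -> op | op id op

Unit pairs: Q ⇒* {P}.
For every A with A ⇒* B via unit rules, add B's non-unit alternatives to A; then delete every rule of the form X → Y.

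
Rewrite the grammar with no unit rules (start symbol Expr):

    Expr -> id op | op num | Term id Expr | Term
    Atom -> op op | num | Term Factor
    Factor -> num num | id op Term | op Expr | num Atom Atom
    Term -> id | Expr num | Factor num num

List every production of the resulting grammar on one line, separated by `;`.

Expr -> id | Expr num | Factor num num | id op | op num | Term id Expr; Atom -> op op | num | Term Factor; Factor -> num num | id op Term | op Expr | num Atom Atom; Term -> id | Expr num | Factor num num

Unit pairs: Expr ⇒* {Term}.
For each unit pair (A, B), copy every non-unit production of B to A, then drop all unit productions.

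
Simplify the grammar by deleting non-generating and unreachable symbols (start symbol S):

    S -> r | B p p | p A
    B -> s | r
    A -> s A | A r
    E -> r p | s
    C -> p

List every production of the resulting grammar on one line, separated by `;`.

S -> r | B p p; B -> s | r

Generating nonterminals: {B, C, E, S}.
Reachable from S after that: {B, S}.
Removed useless symbols: {A, C, E} and every production mentioning them.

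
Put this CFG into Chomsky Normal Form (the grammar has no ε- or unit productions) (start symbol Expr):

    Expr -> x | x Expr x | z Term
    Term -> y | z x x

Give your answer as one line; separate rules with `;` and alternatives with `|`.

Introduce a nonterminal for each terminal appearing in a rule of length ≥ 2: X1 → x, X2 → z.
Binarize each right-hand side of length ≥ 3 by chaining fresh nonterminals (Y1, Y2, …): affected rules were Expr → X1 Expr X1; Term → X2 X1 X1.

Expr -> x | X1 Y1 | X2 Term; Term -> y | X2 Y2; X1 -> x; X2 -> z; Y1 -> Expr X1; Y2 -> X1 X1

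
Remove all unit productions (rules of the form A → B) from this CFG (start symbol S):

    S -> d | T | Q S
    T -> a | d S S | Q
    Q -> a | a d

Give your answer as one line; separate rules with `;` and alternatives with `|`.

S -> d | Q S | a | a d | d S S; T -> a | a d | d S S; Q -> a | a d

Unit pairs: S ⇒* {Q, T}; T ⇒* {Q}.
For every A with A ⇒* B via unit rules, add B's non-unit alternatives to A; then delete every rule of the form X → Y.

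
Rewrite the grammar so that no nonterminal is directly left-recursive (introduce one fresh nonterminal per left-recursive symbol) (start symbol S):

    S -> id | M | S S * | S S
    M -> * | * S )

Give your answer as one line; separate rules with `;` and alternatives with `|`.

S is directly left-recursive.
For S: α = {S *, S}, β = {id, M}. Rewrite as S → β S' and S' → α S' | ε.

S -> id S' | M S'; M -> * | * S ); S' -> S * S' | S S' | ε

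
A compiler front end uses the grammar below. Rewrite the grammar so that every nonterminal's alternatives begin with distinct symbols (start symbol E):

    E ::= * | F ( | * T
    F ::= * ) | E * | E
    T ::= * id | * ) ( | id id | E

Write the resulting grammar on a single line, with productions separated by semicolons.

E ::= F ( | * E'; F ::= * ) | E F'; T ::= id id | E | * T'; E' ::= ε | T; F' ::= * | ε; T' ::= id | ) (

E has alternatives sharing prefix '*': factor to E → * E' with E' → ε | T.
F has alternatives sharing prefix 'E': factor to F → E F' with F' → * | ε.
T has alternatives sharing prefix '*': factor to T → * T' with T' → id | ) (.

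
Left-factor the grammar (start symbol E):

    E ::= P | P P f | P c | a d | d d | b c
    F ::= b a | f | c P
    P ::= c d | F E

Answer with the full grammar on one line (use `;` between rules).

E has alternatives sharing prefix 'P': factor to E → P E' with E' → ε | P f | c.

E ::= a d | d d | b c | P E'; F ::= b a | f | c P; P ::= c d | F E; E' ::= epsilon | P f | c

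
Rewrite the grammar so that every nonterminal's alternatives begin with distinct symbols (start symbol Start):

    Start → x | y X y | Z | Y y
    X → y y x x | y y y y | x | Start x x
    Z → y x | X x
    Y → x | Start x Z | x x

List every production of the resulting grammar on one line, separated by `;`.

X has alternatives sharing prefix 'y y': factor to X → y y X1 with X1 → x x | y y.
Y has alternatives sharing prefix 'x': factor to Y → x Y1 with Y1 → ε | x.

Start → x | y X y | Z | Y y; X → x | Start x x | y y X1; Z → y x | X x; Y → Start x Z | x Y1; X1 → x x | y y; Y1 → eps | x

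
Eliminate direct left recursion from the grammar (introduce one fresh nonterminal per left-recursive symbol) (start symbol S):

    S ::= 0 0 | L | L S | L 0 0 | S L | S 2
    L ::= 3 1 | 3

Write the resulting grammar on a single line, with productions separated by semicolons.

Left recursion appears on S.
For S: α = {L, 2}, β = {0 0, L, L S, L 0 0}. Rewrite as S → β S' and S' → α S' | ε.

S ::= 0 0 S' | L S' | L S S' | L 0 0 S'; L ::= 3 1 | 3; S' ::= L S' | 2 S' | ε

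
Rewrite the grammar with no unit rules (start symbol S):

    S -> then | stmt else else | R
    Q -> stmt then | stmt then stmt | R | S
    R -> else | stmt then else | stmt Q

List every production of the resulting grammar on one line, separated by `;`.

Unit pairs: Q ⇒* {R, S}; S ⇒* {R}.
For each unit pair (A, B), copy every non-unit production of B to A, then drop all unit productions.

S -> then | stmt else else | else | stmt then else | stmt Q; Q -> else | stmt then else | stmt Q | then | stmt else else | stmt then | stmt then stmt; R -> else | stmt then else | stmt Q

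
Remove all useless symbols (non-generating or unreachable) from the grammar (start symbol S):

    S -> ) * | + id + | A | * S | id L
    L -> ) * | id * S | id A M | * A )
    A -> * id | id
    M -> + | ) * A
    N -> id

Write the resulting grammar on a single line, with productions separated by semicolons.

Generating nonterminals: {A, L, M, N, S}.
Reachable from S after that: {A, L, M, S}.
Removed useless symbols: {N} and every production mentioning them.

S -> ) * | + id + | A | * S | id L; L -> ) * | id * S | id A M | * A ); A -> * id | id; M -> + | ) * A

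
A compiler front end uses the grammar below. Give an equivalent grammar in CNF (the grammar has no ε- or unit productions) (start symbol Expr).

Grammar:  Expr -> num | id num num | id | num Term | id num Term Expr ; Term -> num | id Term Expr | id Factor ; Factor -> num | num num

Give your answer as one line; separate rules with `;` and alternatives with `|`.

Expr -> num | X1 Y1 | id | X2 Term | X1 Y2; Term -> num | X1 Y4 | X1 Factor; Factor -> num | X2 X2; X1 -> id; X2 -> num; Y1 -> X2 X2; Y2 -> X2 Y3; Y3 -> Term Expr; Y4 -> Term Expr

Introduce a nonterminal for each terminal appearing in a rule of length ≥ 2: X1 → id, X2 → num.
Binarize each right-hand side of length ≥ 3 by chaining fresh nonterminals (Y1, Y2, …): affected rules were Expr → X1 X2 X2; Expr → X1 X2 Term Expr; Term → X1 Term Expr.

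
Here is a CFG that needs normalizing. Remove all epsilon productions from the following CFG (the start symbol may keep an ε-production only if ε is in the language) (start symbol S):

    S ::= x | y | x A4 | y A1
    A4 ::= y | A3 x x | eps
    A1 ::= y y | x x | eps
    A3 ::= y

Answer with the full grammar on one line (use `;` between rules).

The nullable symbols are {A1, A4}.
ε ∉ L(G), so no ε-production is kept.

S ::= x | y | x A4 | y A1; A4 ::= y | A3 x x; A1 ::= y y | x x; A3 ::= y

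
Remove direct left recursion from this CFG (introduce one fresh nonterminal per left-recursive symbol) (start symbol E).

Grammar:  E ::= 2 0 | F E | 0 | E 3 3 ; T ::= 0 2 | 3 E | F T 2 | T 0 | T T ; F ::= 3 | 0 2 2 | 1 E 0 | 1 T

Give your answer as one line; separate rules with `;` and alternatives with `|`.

E, T are directly left-recursive.
For E: α = {3 3}, β = {2 0, F E, 0}. Rewrite as E → β E' and E' → α E' | ε.
For T: α = {0, T}, β = {0 2, 3 E, F T 2}. Rewrite as T → β T' and T' → α T' | ε.

E ::= 2 0 E' | F E E' | 0 E'; T ::= 0 2 T' | 3 E T' | F T 2 T'; F ::= 3 | 0 2 2 | 1 E 0 | 1 T; E' ::= 3 3 E' | eps; T' ::= 0 T' | T T' | eps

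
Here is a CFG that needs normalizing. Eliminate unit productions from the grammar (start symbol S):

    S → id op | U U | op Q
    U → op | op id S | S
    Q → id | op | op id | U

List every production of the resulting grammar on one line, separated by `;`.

S → id op | U U | op Q; U → op | op id S | id op | U U | op Q; Q → op | op id S | id op | U U | op Q | id | op id

Unit pairs: Q ⇒* {S, U}; U ⇒* {S}.
For each unit pair (A, B), copy every non-unit production of B to A, then drop all unit productions.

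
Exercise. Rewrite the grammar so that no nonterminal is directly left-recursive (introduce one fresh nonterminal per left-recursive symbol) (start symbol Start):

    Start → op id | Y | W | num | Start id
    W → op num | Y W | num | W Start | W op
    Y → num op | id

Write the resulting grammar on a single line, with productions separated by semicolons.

Left recursion appears on Start, W.
For Start: α = {id}, β = {op id, Y, W, num}. Rewrite as Start → β Start1 and Start1 → α Start1 | ε.
For W: α = {Start, op}, β = {op num, Y W, num}. Rewrite as W → β W1 and W1 → α W1 | ε.

Start → op id Start1 | Y Start1 | W Start1 | num Start1; W → op num W1 | Y W W1 | num W1; Y → num op | id; Start1 → id Start1 | epsilon; W1 → Start W1 | op W1 | epsilon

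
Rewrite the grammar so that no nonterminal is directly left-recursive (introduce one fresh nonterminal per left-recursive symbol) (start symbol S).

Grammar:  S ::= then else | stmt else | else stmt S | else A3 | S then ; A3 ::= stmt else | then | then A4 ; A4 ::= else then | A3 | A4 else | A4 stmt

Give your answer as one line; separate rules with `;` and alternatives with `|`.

Left recursion appears on S, A4.
For S: α = {then}, β = {then else, stmt else, else stmt S, else A3}. Rewrite as S → β S' and S' → α S' | ε.
For A4: α = {else, stmt}, β = {else then, A3}. Rewrite as A4 → β A4' and A4' → α A4' | ε.

S ::= then else S' | stmt else S' | else stmt S S' | else A3 S'; A3 ::= stmt else | then | then A4; A4 ::= else then A4' | A3 A4'; S' ::= then S' | eps; A4' ::= else A4' | stmt A4' | eps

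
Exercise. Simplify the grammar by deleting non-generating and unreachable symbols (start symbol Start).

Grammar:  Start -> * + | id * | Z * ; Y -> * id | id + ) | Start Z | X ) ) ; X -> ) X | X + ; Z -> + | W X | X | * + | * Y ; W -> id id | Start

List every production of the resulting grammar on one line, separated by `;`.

Generating nonterminals: {Start, W, Y, Z}.
Reachable from Start after that: {Start, Y, Z}.
Removed useless symbols: {W, X} and every production mentioning them.

Start -> * + | id * | Z *; Y -> * id | id + ) | Start Z; Z -> + | * + | * Y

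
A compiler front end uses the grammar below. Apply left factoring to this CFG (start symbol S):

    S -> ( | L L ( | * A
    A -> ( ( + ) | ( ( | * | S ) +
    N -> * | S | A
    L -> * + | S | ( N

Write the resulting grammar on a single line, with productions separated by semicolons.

A has alternatives sharing prefix '( (': factor to A → ( ( A' with A' → + ) | ε.

S -> ( | L L ( | * A; A -> * | S ) + | ( ( A'; N -> * | S | A; L -> * + | S | ( N; A' -> + ) | ε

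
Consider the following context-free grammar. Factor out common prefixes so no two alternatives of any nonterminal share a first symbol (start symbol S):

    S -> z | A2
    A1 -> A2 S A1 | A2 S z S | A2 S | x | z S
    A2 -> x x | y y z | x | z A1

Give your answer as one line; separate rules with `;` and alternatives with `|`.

S -> z | A2; A1 -> x | z S | A2 S A1'; A2 -> y y z | z A1 | x A2'; A1' -> A1 | z S | epsilon; A2' -> x | epsilon

A1 has alternatives sharing prefix 'A2 S': factor to A1 → A2 S A1' with A1' → A1 | z S | ε.
A2 has alternatives sharing prefix 'x': factor to A2 → x A2' with A2' → x | ε.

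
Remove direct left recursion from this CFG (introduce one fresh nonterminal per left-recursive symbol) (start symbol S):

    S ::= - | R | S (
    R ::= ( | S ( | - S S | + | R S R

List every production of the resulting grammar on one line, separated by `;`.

S, R are directly left-recursive.
For S: α = {(}, β = {-, R}. Rewrite as S → β S' and S' → α S' | ε.
For R: α = {S R}, β = {(, S (, - S S, +}. Rewrite as R → β R' and R' → α R' | ε.

S ::= - S' | R S'; R ::= ( R' | S ( R' | - S S R' | + R'; S' ::= ( S' | ε; R' ::= S R R' | ε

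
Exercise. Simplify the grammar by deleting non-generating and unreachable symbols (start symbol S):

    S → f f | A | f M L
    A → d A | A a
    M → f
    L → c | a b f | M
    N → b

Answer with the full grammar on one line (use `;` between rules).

Generating nonterminals: {L, M, N, S}.
Reachable from S after that: {L, M, S}.
Removed useless symbols: {A, N} and every production mentioning them.

S → f f | f M L; M → f; L → c | a b f | M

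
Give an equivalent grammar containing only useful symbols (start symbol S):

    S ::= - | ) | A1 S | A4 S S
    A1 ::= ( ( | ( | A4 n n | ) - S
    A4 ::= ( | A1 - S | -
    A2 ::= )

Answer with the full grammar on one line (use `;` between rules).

S ::= - | ) | A1 S | A4 S S; A1 ::= ( ( | ( | A4 n n | ) - S; A4 ::= ( | A1 - S | -

Generating nonterminals: {A1, A2, A4, S}.
Reachable from S after that: {A1, A4, S}.
Removed useless symbols: {A2} and every production mentioning them.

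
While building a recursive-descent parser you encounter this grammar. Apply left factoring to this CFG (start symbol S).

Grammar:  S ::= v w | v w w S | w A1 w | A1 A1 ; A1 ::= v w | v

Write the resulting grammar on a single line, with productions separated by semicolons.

S ::= w A1 w | A1 A1 | v w S'; A1 ::= v A1'; S' ::= ε | w S; A1' ::= w | ε

S has alternatives sharing prefix 'v w': factor to S → v w S' with S' → ε | w S.
A1 has alternatives sharing prefix 'v': factor to A1 → v A1' with A1' → w | ε.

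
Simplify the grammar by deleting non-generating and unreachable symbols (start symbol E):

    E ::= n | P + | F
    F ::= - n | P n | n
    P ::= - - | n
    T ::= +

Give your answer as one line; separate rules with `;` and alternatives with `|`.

E ::= n | P + | F; F ::= - n | P n | n; P ::= - - | n

Generating nonterminals: {E, F, P, T}.
Reachable from E after that: {E, F, P}.
Removed useless symbols: {T} and every production mentioning them.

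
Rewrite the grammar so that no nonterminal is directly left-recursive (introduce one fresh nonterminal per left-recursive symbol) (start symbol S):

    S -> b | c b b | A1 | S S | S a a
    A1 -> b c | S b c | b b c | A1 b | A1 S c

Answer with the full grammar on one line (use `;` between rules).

S -> b S' | c b b S' | A1 S'; A1 -> b c A1' | S b c A1' | b b c A1'; S' -> S S' | a a S' | ε; A1' -> b A1' | S c A1' | ε

S, A1 are directly left-recursive.
For S: α = {S, a a}, β = {b, c b b, A1}. Rewrite as S → β S' and S' → α S' | ε.
For A1: α = {b, S c}, β = {b c, S b c, b b c}. Rewrite as A1 → β A1' and A1' → α A1' | ε.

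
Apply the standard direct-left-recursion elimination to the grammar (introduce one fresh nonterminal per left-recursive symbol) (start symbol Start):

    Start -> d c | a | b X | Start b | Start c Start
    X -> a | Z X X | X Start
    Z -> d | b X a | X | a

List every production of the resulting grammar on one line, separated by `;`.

Start -> d c Start1 | a Start1 | b X Start1; X -> a X1 | Z X X X1; Z -> d | b X a | X | a; Start1 -> b Start1 | c Start Start1 | epsilon; X1 -> Start X1 | epsilon

Directly left-recursive nonterminals: Start, X.
For Start: α = {b, c Start}, β = {d c, a, b X}. Rewrite as Start → β Start1 and Start1 → α Start1 | ε.
For X: α = {Start}, β = {a, Z X X}. Rewrite as X → β X1 and X1 → α X1 | ε.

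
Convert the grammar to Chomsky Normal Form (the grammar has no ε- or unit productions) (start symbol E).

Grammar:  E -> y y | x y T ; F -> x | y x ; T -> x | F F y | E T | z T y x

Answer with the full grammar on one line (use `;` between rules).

E -> X1 X1 | X2 Y1; F -> x | X1 X2; T -> x | F Y2 | E T | X3 Y3; X1 -> y; X2 -> x; X3 -> z; Y1 -> X1 T; Y2 -> F X1; Y3 -> T Y4; Y4 -> X1 X2

Introduce a nonterminal for each terminal appearing in a rule of length ≥ 2: X1 → y, X2 → x, X3 → z.
Binarize each right-hand side of length ≥ 3 by chaining fresh nonterminals (Y1, Y2, …): affected rules were E → X2 X1 T; T → F F X1; T → X3 T X1 X2.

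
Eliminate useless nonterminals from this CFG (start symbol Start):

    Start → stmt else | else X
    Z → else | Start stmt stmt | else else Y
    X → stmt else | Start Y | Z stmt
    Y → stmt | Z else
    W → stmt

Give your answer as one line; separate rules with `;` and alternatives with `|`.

Generating nonterminals: {Start, W, X, Y, Z}.
Reachable from Start after that: {Start, X, Y, Z}.
Removed useless symbols: {W} and every production mentioning them.

Start → stmt else | else X; Z → else | Start stmt stmt | else else Y; X → stmt else | Start Y | Z stmt; Y → stmt | Z else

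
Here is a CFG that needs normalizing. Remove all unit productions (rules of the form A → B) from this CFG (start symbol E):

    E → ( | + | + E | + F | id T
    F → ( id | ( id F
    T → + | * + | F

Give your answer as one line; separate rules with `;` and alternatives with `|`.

Unit pairs: T ⇒* {F}.
For every A with A ⇒* B via unit rules, add B's non-unit alternatives to A; then delete every rule of the form X → Y.

E → ( | + | + E | + F | id T; F → ( id | ( id F; T → ( id | ( id F | + | * +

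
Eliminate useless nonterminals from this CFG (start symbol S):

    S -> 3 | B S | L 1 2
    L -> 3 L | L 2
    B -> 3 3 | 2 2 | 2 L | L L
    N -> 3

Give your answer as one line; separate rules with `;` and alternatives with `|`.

Generating nonterminals: {B, N, S}.
Reachable from S after that: {B, S}.
Removed useless symbols: {L, N} and every production mentioning them.

S -> 3 | B S; B -> 3 3 | 2 2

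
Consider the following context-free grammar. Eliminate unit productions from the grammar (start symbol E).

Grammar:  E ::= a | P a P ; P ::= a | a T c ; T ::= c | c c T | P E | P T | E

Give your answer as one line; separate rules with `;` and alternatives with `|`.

E ::= a | P a P; P ::= a | a T c; T ::= a | P a P | c | c c T | P E | P T

Unit pairs: T ⇒* {E}.
For every A with A ⇒* B via unit rules, add B's non-unit alternatives to A; then delete every rule of the form X → Y.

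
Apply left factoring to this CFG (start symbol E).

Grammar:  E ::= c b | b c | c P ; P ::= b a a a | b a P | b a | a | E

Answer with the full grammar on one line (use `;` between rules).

E ::= b c | c E'; P ::= a | E | b a P'; E' ::= b | P; P' ::= a a | P | ε

E has alternatives sharing prefix 'c': factor to E → c E' with E' → b | P.
P has alternatives sharing prefix 'b a': factor to P → b a P' with P' → a a | P | ε.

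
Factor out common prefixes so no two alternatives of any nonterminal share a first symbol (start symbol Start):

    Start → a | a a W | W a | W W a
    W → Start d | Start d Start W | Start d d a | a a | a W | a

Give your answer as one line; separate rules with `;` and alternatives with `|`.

Start has alternatives sharing prefix 'a': factor to Start → a Start1 with Start1 → ε | a W.
Start has alternatives sharing prefix 'W': factor to Start → W Start2 with Start2 → a | W a.
W has alternatives sharing prefix 'Start d': factor to W → Start d W1 with W1 → ε | Start W | d a.
W has alternatives sharing prefix 'a': factor to W → a W2 with W2 → a | W | ε.

Start → a Start1 | W Start2; W → Start d W1 | a W2; Start1 → ε | a W; Start2 → a | W a; W1 → ε | Start W | d a; W2 → a | W | ε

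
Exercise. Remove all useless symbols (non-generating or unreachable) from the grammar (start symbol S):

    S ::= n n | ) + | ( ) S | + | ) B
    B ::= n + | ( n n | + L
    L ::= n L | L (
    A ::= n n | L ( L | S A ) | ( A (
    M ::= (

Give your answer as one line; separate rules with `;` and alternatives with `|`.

S ::= n n | ) + | ( ) S | + | ) B; B ::= n + | ( n n

Generating nonterminals: {A, B, M, S}.
Reachable from S after that: {B, S}.
Removed useless symbols: {A, L, M} and every production mentioning them.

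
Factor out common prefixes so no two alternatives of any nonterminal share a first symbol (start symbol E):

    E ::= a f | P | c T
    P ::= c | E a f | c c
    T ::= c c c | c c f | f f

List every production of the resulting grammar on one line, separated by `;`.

P has alternatives sharing prefix 'c': factor to P → c P' with P' → ε | c.
T has alternatives sharing prefix 'c c': factor to T → c c T' with T' → c | f.

E ::= a f | P | c T; P ::= E a f | c P'; T ::= f f | c c T'; P' ::= eps | c; T' ::= c | f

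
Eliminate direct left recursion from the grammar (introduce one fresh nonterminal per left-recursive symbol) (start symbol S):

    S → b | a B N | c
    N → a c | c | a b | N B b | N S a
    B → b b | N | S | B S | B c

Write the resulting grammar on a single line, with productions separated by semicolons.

Left recursion appears on N, B.
For N: α = {B b, S a}, β = {a c, c, a b}. Rewrite as N → β N' and N' → α N' | ε.
For B: α = {S, c}, β = {b b, N, S}. Rewrite as B → β B' and B' → α B' | ε.

S → b | a B N | c; N → a c N' | c N' | a b N'; B → b b B' | N B' | S B'; N' → B b N' | S a N' | ε; B' → S B' | c B' | ε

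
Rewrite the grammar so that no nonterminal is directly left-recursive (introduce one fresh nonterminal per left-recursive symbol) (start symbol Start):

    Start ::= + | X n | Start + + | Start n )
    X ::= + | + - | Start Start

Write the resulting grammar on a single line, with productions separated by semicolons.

Start ::= + Start1 | X n Start1; X ::= + | + - | Start Start; Start1 ::= + + Start1 | n ) Start1 | ε

Start is directly left-recursive.
For Start: α = {+ +, n )}, β = {+, X n}. Rewrite as Start → β Start1 and Start1 → α Start1 | ε.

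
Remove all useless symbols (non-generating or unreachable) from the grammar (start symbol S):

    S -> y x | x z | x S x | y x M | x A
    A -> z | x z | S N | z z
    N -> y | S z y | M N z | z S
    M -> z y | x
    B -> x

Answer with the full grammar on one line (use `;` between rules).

Generating nonterminals: {A, B, M, N, S}.
Reachable from S after that: {A, M, N, S}.
Removed useless symbols: {B} and every production mentioning them.

S -> y x | x z | x S x | y x M | x A; A -> z | x z | S N | z z; N -> y | S z y | M N z | z S; M -> z y | x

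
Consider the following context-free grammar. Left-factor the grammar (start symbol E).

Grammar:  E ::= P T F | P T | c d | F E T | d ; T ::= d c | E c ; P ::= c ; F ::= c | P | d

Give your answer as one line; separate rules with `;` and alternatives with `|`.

E has alternatives sharing prefix 'P T': factor to E → P T E' with E' → F | ε.

E ::= c d | F E T | d | P T E'; T ::= d c | E c; P ::= c; F ::= c | P | d; E' ::= F | ε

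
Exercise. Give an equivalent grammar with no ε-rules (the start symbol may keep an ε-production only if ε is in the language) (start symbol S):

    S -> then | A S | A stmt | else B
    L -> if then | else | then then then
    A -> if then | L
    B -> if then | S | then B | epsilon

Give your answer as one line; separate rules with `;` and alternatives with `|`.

S -> then | A S | A stmt | else B | else; L -> if then | else | then then then; A -> if then | L; B -> if then | S | then B | then

The nullable symbols are {B}.
ε ∉ L(G), so no ε-production is kept.
For each production, add variants omitting each subset of nullable occurrences: S → else B gives else B | else. B → then B gives then B | then.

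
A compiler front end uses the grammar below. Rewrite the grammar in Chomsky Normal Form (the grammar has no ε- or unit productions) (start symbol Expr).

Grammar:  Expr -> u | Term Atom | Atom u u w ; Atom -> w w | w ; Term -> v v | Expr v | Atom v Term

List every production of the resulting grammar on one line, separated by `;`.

Expr -> u | Term Atom | Atom Y1; Atom -> X2 X2 | w; Term -> X3 X3 | Expr X3 | Atom Y3; X1 -> u; X2 -> w; X3 -> v; Y1 -> X1 Y2; Y2 -> X1 X2; Y3 -> X3 Term

Introduce a nonterminal for each terminal appearing in a rule of length ≥ 2: X1 → u, X2 → w, X3 → v.
Binarize each right-hand side of length ≥ 3 by chaining fresh nonterminals (Y1, Y2, …): affected rules were Expr → Atom X1 X1 X2; Term → Atom X3 Term.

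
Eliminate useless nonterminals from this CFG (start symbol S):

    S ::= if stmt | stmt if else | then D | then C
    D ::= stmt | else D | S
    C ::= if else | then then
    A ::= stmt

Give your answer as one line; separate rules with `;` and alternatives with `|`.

S ::= if stmt | stmt if else | then D | then C; D ::= stmt | else D | S; C ::= if else | then then

Generating nonterminals: {A, C, D, S}.
Reachable from S after that: {C, D, S}.
Removed useless symbols: {A} and every production mentioning them.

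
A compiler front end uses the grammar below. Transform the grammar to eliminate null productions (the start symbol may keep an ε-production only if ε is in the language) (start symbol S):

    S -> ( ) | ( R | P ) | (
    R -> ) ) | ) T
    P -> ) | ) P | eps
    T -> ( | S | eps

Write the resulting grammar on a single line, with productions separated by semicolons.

S -> ( ) | ( R | P ) | ) | (; R -> ) ) | ) T | ); P -> ) | ) P; T -> ( | S

Nullable set = {P, T}.
ε ∉ L(G), so no ε-production is kept.
For each production, add variants omitting each subset of nullable occurrences: S → P ) gives P ) | ). R → ) T gives ) T | ).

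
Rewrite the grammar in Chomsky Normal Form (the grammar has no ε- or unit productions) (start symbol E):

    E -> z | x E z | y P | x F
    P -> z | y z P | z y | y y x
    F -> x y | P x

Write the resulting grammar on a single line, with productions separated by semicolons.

Introduce a nonterminal for each terminal appearing in a rule of length ≥ 2: X1 → x, X2 → z, X3 → y.
Binarize each right-hand side of length ≥ 3 by chaining fresh nonterminals (Y1, Y2, …): affected rules were E → X1 E X2; P → X3 X2 P; P → X3 X3 X1.

E -> z | X1 Y1 | X3 P | X1 F; P -> z | X3 Y2 | X2 X3 | X3 Y3; F -> X1 X3 | P X1; X1 -> x; X2 -> z; X3 -> y; Y1 -> E X2; Y2 -> X2 P; Y3 -> X3 X1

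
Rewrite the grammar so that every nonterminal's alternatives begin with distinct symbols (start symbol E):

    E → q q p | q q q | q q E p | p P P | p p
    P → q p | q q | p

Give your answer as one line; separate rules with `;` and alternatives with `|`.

E → q q E' | p E''; P → p | q P'; E' → p | q | E p; E'' → P P | p; P' → p | q

E has alternatives sharing prefix 'q q': factor to E → q q E' with E' → p | q | E p.
E has alternatives sharing prefix 'p': factor to E → p E'' with E'' → P P | p.
P has alternatives sharing prefix 'q': factor to P → q P' with P' → p | q.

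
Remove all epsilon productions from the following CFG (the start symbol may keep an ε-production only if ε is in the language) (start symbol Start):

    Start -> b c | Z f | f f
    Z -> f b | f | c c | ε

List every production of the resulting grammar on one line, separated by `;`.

Start -> b c | Z f | f | f f; Z -> f b | f | c c

The nullable symbols are {Z}.
ε ∉ L(G), so no ε-production is kept.
Add the nullable-subset variants: Start → Z f gives Z f | f.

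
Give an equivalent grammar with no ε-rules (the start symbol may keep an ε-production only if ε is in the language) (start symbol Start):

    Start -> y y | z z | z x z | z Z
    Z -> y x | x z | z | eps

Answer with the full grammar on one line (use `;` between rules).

Start -> y y | z z | z x z | z Z | z; Z -> y x | x z | z

Nullable nonterminals: {Z}.
ε ∉ L(G), so no ε-production is kept.
For each production, add variants omitting each subset of nullable occurrences: Start → z Z gives z Z | z.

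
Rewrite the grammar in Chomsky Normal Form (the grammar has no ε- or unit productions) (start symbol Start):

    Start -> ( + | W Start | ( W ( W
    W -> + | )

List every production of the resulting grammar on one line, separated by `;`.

Start -> X1 X2 | W Start | X1 Y1; W -> + | ); X1 -> (; X2 -> +; Y1 -> W Y2; Y2 -> X1 W

Introduce a nonterminal for each terminal appearing in a rule of length ≥ 2: X1 → (, X2 → +.
Binarize each right-hand side of length ≥ 3 by chaining fresh nonterminals (Y1, Y2, …): affected rules were Start → X1 W X1 W.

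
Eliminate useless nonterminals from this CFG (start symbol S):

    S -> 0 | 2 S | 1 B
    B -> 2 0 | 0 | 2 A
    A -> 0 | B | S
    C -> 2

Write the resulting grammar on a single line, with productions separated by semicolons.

Generating nonterminals: {A, B, C, S}.
Reachable from S after that: {A, B, S}.
Removed useless symbols: {C} and every production mentioning them.

S -> 0 | 2 S | 1 B; B -> 2 0 | 0 | 2 A; A -> 0 | B | S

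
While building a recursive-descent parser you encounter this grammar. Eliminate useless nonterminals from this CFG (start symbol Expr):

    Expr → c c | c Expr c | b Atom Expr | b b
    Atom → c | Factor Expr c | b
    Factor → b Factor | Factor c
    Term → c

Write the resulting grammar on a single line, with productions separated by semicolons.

Generating nonterminals: {Atom, Expr, Term}.
Reachable from Expr after that: {Atom, Expr}.
Removed useless symbols: {Factor, Term} and every production mentioning them.

Expr → c c | c Expr c | b Atom Expr | b b; Atom → c | b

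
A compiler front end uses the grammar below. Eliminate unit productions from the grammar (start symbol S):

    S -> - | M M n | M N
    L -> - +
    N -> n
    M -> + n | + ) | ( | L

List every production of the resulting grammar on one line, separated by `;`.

S -> - | M M n | M N; L -> - +; N -> n; M -> - + | + n | + ) | (

Unit pairs: M ⇒* {L}.
For every A with A ⇒* B via unit rules, add B's non-unit alternatives to A; then delete every rule of the form X → Y.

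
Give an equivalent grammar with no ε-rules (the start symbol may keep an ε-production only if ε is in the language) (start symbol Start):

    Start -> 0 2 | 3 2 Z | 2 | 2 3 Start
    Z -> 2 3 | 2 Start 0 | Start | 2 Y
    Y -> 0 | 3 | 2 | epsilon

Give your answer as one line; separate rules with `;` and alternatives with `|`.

Start -> 0 2 | 3 2 Z | 2 | 2 3 Start; Z -> 2 3 | 2 Start 0 | Start | 2 Y | 2; Y -> 0 | 3 | 2

The nullable symbols are {Y}.
ε ∉ L(G), so no ε-production is kept.
Add the nullable-subset variants: Z → 2 Y gives 2 Y | 2.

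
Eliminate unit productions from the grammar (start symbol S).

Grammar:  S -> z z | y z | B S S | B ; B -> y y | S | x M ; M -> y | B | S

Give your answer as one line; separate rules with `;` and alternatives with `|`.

Unit pairs: B ⇒* {S}; M ⇒* {B, S}; S ⇒* {B}.
Replace each nonterminal's rules with the union of the non-unit rules of every nonterminal it unit-derives.

S -> y y | x M | z z | y z | B S S; B -> y y | x M | z z | y z | B S S; M -> y y | x M | z z | y z | B S S | y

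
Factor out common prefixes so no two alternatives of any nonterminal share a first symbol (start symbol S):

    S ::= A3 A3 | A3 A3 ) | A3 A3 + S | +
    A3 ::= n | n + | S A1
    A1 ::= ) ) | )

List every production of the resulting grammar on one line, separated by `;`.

S has alternatives sharing prefix 'A3 A3': factor to S → A3 A3 S' with S' → ε | ) | + S.
A3 has alternatives sharing prefix 'n': factor to A3 → n A3' with A3' → ε | +.
A1 has alternatives sharing prefix ')': factor to A1 → ) A1' with A1' → ) | ε.

S ::= + | A3 A3 S'; A3 ::= S A1 | n A3'; A1 ::= ) A1'; S' ::= eps | ) | + S; A3' ::= eps | +; A1' ::= ) | eps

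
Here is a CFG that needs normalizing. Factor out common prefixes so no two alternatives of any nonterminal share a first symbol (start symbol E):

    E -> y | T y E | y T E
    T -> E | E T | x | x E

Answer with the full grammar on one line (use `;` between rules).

E -> T y E | y E'; T -> E T' | x T''; E' -> ε | T E; T' -> ε | T; T'' -> ε | E

E has alternatives sharing prefix 'y': factor to E → y E' with E' → ε | T E.
T has alternatives sharing prefix 'E': factor to T → E T' with T' → ε | T.
T has alternatives sharing prefix 'x': factor to T → x T'' with T'' → ε | E.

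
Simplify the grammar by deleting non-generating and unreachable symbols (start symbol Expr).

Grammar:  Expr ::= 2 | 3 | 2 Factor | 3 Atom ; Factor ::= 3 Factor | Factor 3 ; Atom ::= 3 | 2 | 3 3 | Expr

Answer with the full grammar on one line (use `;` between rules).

Expr ::= 2 | 3 | 3 Atom; Atom ::= 3 | 2 | 3 3 | Expr

Generating nonterminals: {Atom, Expr}.
Reachable from Expr after that: {Atom, Expr}.
Removed useless symbols: {Factor} and every production mentioning them.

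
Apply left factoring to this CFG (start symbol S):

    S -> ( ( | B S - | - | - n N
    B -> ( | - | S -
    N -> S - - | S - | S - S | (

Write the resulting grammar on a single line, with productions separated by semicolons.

S has alternatives sharing prefix '-': factor to S → - S' with S' → ε | n N.
N has alternatives sharing prefix 'S -': factor to N → S - N' with N' → - | ε | S.

S -> ( ( | B S - | - S'; B -> ( | - | S -; N -> ( | S - N'; S' -> ε | n N; N' -> - | ε | S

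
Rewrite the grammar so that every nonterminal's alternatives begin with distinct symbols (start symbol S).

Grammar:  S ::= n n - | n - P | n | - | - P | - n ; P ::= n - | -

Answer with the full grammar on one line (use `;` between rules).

S ::= n S' | - S''; P ::= n - | -; S' ::= n - | - P | ε; S'' ::= ε | P | n

S has alternatives sharing prefix 'n': factor to S → n S' with S' → n - | - P | ε.
S has alternatives sharing prefix '-': factor to S → - S'' with S'' → ε | P | n.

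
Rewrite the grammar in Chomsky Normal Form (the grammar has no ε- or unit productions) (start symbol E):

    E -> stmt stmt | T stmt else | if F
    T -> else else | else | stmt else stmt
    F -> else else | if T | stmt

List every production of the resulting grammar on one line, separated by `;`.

E -> X1 X1 | T Y1 | X3 F; T -> X2 X2 | else | X1 Y2; F -> X2 X2 | X3 T | stmt; X1 -> stmt; X2 -> else; X3 -> if; Y1 -> X1 X2; Y2 -> X2 X1

Introduce a nonterminal for each terminal appearing in a rule of length ≥ 2: X1 → stmt, X2 → else, X3 → if.
Binarize each right-hand side of length ≥ 3 by chaining fresh nonterminals (Y1, Y2, …): affected rules were E → T X1 X2; T → X1 X2 X1.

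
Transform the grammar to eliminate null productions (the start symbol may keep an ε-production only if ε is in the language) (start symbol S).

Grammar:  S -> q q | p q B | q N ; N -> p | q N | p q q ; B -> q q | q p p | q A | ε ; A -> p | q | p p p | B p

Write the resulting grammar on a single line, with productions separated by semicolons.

S -> q q | p q B | p q | q N; N -> p | q N | p q q; B -> q q | q p p | q A; A -> p | q | p p p | B p

Nullable nonterminals: {B}.
ε ∉ L(G), so no ε-production is kept.
Add the nullable-subset variants: S → p q B gives p q B | p q.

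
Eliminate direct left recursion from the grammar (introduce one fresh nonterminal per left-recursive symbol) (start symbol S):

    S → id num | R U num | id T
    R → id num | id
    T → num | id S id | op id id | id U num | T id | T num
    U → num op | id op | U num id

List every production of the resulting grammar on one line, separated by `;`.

T, U are directly left-recursive.
For T: α = {id, num}, β = {num, id S id, op id id, id U num}. Rewrite as T → β T' and T' → α T' | ε.
For U: α = {num id}, β = {num op, id op}. Rewrite as U → β U' and U' → α U' | ε.

S → id num | R U num | id T; R → id num | id; T → num T' | id S id T' | op id id T' | id U num T'; U → num op U' | id op U'; T' → id T' | num T' | ε; U' → num id U' | ε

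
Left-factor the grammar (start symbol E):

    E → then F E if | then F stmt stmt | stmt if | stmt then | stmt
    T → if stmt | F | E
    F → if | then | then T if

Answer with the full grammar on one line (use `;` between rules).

E has alternatives sharing prefix 'stmt': factor to E → stmt E' with E' → if | then | ε.
E has alternatives sharing prefix 'then F': factor to E → then F E'' with E'' → E if | stmt stmt.
F has alternatives sharing prefix 'then': factor to F → then F' with F' → ε | T if.

E → stmt E' | then F E''; T → if stmt | F | E; F → if | then F'; E' → if | then | ε; E'' → E if | stmt stmt; F' → ε | T if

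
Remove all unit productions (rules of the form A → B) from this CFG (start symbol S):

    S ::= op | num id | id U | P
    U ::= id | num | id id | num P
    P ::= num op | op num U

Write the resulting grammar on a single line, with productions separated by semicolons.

Unit pairs: S ⇒* {P}.
For each unit pair (A, B), copy every non-unit production of B to A, then drop all unit productions.

S ::= op | num id | id U | num op | op num U; U ::= id | num | id id | num P; P ::= num op | op num U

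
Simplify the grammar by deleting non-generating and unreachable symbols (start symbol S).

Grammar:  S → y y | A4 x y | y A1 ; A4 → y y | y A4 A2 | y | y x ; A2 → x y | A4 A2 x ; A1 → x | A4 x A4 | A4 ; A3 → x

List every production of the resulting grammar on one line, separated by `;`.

S → y y | A4 x y | y A1; A4 → y y | y A4 A2 | y | y x; A2 → x y | A4 A2 x; A1 → x | A4 x A4 | A4

Generating nonterminals: {A1, A2, A3, A4, S}.
Reachable from S after that: {A1, A2, A4, S}.
Removed useless symbols: {A3} and every production mentioning them.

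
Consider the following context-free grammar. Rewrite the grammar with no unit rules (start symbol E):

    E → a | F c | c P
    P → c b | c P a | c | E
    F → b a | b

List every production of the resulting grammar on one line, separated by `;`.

Unit pairs: P ⇒* {E}.
For every A with A ⇒* B via unit rules, add B's non-unit alternatives to A; then delete every rule of the form X → Y.

E → a | F c | c P; P → a | F c | c P | c b | c P a | c; F → b a | b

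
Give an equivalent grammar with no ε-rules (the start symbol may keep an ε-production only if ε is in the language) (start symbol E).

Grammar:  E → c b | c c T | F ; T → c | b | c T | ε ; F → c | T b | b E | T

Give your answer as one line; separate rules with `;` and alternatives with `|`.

E → c b | c c T | c c | F | ε; T → c | b | c T; F → c | T b | b | b E | T

The nullable symbols are {E, F, T}.
ε ∈ L(G) since E is nullable, so keep E → ε.
For each production, add variants omitting each subset of nullable occurrences: E → c c T gives c c T | c c. F → T b gives T b | b.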